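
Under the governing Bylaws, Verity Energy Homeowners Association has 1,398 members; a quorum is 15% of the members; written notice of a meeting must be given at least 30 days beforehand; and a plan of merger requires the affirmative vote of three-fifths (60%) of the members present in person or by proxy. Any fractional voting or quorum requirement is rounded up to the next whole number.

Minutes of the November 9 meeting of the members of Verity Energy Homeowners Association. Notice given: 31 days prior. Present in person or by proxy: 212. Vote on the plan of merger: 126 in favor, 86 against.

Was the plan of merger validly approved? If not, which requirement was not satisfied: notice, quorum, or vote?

Invalid — vote requirement not satisfied.

Notice: 31 days given; 30 required. Satisfied.
Quorum: 15% of 1,398 = 209.70, rounded up to 210; 212 present. Satisfied.
Vote: requires three-fifths of those present (212); 3/5 of 212 = 127.20, rounded up to 128, so 128 needed; 126 in favor. Not satisfied.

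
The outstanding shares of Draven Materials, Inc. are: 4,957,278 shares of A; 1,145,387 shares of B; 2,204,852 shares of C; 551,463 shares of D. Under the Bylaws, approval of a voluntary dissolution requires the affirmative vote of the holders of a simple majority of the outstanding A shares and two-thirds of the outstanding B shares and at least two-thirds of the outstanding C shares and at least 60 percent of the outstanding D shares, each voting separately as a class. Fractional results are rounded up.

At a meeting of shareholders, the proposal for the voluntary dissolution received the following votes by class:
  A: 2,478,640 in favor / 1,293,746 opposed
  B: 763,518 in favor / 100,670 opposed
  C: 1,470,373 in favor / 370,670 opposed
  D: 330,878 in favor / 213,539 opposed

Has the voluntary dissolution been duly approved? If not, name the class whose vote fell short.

A: a majority of 4957278 is 2478640; 2,478,640 required, 2,478,640 in favor — approved.
B: 2/3 of 1145387 = 763591.33, rounded up to 763592; 763,592 required, 763,518 in favor — not approved.
C: 2/3 of 2204852 = 1469901.33, rounded up to 1469902; 1,469,902 required, 1,470,373 in favor — approved.
D: 3/5 of 551463 = 330877.80, rounded up to 330878; 330,878 required, 330,878 in favor — approved.

Not approved — the B shares did not give the required vote.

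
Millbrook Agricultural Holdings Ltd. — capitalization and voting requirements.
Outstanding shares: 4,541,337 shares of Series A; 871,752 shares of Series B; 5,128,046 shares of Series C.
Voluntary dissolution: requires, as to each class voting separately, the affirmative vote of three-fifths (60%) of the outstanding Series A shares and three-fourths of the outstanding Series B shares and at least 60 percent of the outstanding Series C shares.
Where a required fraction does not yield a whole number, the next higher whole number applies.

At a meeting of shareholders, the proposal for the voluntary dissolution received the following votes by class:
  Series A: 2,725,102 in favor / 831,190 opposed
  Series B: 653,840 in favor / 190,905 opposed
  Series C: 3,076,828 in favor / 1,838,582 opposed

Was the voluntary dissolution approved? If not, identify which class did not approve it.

Approved — every class gave the required vote.

Series A: 3/5 of 4541337 = 2724802.20, rounded up to 2724803; 2,724,803 required, 2,725,102 in favor — approved.
Series B: 3/4 of 871752 = 653814; 653,814 required, 653,840 in favor — approved.
Series C: 3/5 of 5128046 = 3076827.60, rounded up to 3076828; 3,076,828 required, 3,076,828 in favor — approved.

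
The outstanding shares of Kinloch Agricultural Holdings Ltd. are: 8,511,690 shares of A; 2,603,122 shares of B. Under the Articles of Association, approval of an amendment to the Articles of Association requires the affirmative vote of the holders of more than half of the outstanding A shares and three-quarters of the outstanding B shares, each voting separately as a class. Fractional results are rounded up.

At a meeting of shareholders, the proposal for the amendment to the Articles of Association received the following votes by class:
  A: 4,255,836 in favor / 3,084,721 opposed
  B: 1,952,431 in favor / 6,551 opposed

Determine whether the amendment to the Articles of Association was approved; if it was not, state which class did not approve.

A: a majority of 8511690 is 4255846; 4,255,846 required, 4,255,836 in favor — not approved.
B: 3/4 of 2603122 = 1952341.50, rounded up to 1952342; 1,952,342 required, 1,952,431 in favor — approved.

Not approved — the A shares did not give the required vote.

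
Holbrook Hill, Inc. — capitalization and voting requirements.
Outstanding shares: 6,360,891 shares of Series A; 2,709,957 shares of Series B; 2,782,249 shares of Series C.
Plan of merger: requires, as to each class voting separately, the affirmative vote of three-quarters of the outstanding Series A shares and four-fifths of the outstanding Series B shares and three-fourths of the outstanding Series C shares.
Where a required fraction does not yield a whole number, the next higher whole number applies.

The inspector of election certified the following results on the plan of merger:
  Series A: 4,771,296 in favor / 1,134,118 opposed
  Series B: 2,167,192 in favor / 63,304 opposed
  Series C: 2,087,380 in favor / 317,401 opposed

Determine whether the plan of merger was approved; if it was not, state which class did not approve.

Series A: 3/4 of 6360891 = 4770668.25, rounded up to 4770669; 4,770,669 required, 4,771,296 in favor — approved.
Series B: 4/5 of 2709957 = 2167965.60, rounded up to 2167966; 2,167,966 required, 2,167,192 in favor — not approved.
Series C: 3/4 of 2782249 = 2086686.75, rounded up to 2086687; 2,086,687 required, 2,087,380 in favor — approved.

Not approved — the Series B shares did not give the required vote.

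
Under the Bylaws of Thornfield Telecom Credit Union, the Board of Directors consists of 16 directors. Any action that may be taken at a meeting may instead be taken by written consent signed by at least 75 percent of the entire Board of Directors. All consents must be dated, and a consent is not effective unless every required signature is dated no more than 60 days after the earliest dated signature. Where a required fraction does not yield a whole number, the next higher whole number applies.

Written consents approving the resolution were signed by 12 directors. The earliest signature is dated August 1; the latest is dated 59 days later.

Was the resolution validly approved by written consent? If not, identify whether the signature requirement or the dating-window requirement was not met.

Signatures required: at least 75 percent of 16 — 3/4 of 16 = 12, so 12 needed; 12 signed. Sufficient.
Dating window: the latest signature is 59 days after the earliest; the limit is 60 days. Within the window.

Effective — both the signature and dating-window requirements are satisfied.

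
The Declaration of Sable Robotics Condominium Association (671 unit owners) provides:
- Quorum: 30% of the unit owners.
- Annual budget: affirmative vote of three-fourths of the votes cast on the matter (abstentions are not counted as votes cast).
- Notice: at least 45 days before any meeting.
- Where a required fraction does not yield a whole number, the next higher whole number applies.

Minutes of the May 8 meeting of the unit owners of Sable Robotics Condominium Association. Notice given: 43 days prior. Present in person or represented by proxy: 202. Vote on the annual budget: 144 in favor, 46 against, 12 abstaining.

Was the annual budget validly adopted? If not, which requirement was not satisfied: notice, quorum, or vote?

Invalid — notice requirement not satisfied.

Notice: 43 days given; 45 required. Not satisfied.
Quorum: 30% of 671 = 201.30, rounded up to 202; 202 present. Satisfied.
Vote: requires three-fourths of the votes cast (202 − 12 abstaining = 190); 3/4 of 190 = 142.50, rounded up to 143, so 143 needed; 144 in favor. Satisfied.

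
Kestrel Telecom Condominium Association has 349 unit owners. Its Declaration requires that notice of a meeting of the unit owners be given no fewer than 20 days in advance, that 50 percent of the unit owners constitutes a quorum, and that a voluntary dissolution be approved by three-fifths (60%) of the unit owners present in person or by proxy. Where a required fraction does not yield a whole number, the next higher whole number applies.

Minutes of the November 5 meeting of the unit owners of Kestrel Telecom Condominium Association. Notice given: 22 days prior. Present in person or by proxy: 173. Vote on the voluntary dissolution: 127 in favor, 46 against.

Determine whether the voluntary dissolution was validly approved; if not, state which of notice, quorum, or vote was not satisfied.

Invalid — quorum requirement not satisfied.

Notice: 22 days given; 20 required. Satisfied.
Quorum: 50% of 349 = 174.50, rounded up to 175; 173 present. Not satisfied.
Vote: requires three-fifths of those present (173); 3/5 of 173 = 103.80, rounded up to 104, so 104 needed; 127 in favor. Satisfied.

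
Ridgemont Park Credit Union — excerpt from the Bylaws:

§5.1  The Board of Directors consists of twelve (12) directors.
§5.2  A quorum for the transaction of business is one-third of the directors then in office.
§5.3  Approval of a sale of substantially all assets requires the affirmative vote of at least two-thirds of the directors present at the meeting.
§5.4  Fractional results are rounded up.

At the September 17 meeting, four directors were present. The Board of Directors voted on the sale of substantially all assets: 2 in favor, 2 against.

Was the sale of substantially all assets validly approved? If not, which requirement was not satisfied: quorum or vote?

Quorum: 4 present; quorum is 4. Satisfied.
Vote: the sale of substantially all assets requires two-thirds of the directors present (4). 2/3 of 4 = 2.67, rounded up to 3, so 3 affirmative votes are needed; 2 voted in favor. Not satisfied.

Invalid — vote requirement not satisfied.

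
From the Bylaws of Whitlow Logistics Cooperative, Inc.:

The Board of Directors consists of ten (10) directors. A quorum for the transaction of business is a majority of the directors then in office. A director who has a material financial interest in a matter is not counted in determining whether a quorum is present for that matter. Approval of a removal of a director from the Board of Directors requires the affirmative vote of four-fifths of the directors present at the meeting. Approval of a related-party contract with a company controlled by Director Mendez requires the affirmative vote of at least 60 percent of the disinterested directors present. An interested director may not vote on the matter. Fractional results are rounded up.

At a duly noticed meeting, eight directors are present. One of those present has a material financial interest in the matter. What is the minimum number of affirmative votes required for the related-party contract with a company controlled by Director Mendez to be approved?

The related-party contract with a company controlled by Director Mendez requires three-fifths of the disinterested directors present (8 − 1 = 7).
3/5 of 7 = 4.20, rounded up to 5.

5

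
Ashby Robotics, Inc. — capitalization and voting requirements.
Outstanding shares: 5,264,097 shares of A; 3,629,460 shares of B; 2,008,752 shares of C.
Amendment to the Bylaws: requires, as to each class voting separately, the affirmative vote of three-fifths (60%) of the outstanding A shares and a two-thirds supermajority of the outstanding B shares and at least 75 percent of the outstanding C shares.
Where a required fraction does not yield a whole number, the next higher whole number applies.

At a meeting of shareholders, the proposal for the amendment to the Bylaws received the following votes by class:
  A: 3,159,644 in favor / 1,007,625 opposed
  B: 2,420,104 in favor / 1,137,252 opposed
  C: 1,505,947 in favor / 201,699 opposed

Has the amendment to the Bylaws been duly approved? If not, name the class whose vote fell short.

A: 3/5 of 5264097 = 3158458.20, rounded up to 3158459; 3,158,459 required, 3,159,644 in favor — approved.
B: 2/3 of 3629460 = 2419640; 2,419,640 required, 2,420,104 in favor — approved.
C: 3/4 of 2008752 = 1506564; 1,506,564 required, 1,505,947 in favor — not approved.

Not approved — the C shares did not give the required vote.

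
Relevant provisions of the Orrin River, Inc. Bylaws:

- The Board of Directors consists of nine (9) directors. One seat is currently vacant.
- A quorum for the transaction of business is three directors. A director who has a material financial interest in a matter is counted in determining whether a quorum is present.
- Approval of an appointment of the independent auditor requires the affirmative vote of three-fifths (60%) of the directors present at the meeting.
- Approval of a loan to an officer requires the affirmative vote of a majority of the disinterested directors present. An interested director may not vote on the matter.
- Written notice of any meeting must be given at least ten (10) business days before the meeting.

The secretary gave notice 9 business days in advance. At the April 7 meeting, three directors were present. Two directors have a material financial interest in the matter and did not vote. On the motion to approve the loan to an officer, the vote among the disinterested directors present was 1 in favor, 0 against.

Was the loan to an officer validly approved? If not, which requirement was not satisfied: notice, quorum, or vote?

Notice: 9 business days given; 10 required (9 < 10). Not satisfied.
Quorum: 3 present (interested directors count toward quorum); quorum is 3. Satisfied.
Vote: the loan to an officer requires a majority of the disinterested directors present (3 − 2 = 1). A majority of 1 is 1, so 1 affirmative vote is needed; 1 voted in favor. Satisfied.

Invalid — notice requirement not satisfied.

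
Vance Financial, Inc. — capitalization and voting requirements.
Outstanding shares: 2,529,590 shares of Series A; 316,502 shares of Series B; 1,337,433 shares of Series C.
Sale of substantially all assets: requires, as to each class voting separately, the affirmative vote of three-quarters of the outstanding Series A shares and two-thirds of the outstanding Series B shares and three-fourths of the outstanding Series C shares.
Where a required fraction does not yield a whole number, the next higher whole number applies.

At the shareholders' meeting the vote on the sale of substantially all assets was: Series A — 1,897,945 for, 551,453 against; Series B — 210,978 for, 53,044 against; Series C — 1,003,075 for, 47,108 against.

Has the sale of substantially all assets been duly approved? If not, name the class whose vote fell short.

Not approved — the Series B shares did not give the required vote.

Series A: 3/4 of 2529590 = 1897192.50, rounded up to 1897193; 1,897,193 required, 1,897,945 in favor — approved.
Series B: 2/3 of 316502 = 211001.33, rounded up to 211002; 211,002 required, 210,978 in favor — not approved.
Series C: 3/4 of 1337433 = 1003074.75, rounded up to 1003075; 1,003,075 required, 1,003,075 in favor — approved.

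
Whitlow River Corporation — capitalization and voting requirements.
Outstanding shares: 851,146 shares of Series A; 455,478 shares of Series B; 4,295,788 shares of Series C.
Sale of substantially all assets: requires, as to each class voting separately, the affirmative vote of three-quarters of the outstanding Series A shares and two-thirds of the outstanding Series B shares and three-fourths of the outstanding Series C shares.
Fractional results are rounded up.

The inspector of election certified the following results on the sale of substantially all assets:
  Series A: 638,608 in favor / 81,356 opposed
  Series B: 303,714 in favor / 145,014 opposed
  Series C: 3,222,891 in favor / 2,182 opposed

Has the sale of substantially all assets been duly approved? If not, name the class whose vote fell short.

Series A: 3/4 of 851146 = 638359.50, rounded up to 638360; 638,360 required, 638,608 in favor — approved.
Series B: 2/3 of 455478 = 303652; 303,652 required, 303,714 in favor — approved.
Series C: 3/4 of 4295788 = 3221841; 3,221,841 required, 3,222,891 in favor — approved.

Approved — every class gave the required vote.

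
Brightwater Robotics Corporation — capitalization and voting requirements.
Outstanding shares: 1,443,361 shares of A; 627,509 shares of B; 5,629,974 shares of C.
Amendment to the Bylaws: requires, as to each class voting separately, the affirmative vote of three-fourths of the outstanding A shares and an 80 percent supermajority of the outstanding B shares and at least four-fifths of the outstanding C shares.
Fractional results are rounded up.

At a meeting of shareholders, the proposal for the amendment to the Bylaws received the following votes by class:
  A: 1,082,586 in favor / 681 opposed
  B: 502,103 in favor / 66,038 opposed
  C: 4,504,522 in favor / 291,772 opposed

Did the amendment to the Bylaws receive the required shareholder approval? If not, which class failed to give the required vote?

A: 3/4 of 1443361 = 1082520.75, rounded up to 1082521; 1,082,521 required, 1,082,586 in favor — approved.
B: 4/5 of 627509 = 502007.20, rounded up to 502008; 502,008 required, 502,103 in favor — approved.
C: 4/5 of 5629974 = 4503979.20, rounded up to 4503980; 4,503,980 required, 4,504,522 in favor — approved.

Approved — every class gave the required vote.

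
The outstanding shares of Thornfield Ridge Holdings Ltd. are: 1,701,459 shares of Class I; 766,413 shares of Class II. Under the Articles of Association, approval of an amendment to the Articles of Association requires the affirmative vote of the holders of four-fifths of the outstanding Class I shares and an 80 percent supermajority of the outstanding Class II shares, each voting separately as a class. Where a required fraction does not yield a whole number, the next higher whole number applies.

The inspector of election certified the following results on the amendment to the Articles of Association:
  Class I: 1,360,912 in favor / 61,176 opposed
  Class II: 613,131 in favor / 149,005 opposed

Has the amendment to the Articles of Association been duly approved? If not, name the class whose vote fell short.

Class I: 4/5 of 1701459 = 1361167.20, rounded up to 1361168; 1,361,168 required, 1,360,912 in favor — not approved.
Class II: 4/5 of 766413 = 613130.40, rounded up to 613131; 613,131 required, 613,131 in favor — approved.

Not approved — the Class I shares did not give the required vote.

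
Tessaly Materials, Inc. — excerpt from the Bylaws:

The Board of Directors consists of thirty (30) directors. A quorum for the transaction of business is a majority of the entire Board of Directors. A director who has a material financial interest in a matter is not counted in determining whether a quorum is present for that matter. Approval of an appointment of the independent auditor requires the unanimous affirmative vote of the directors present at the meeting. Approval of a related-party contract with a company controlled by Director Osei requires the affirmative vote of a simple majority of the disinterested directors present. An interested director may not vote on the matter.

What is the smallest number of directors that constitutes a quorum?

16

A majority of 30 is 16.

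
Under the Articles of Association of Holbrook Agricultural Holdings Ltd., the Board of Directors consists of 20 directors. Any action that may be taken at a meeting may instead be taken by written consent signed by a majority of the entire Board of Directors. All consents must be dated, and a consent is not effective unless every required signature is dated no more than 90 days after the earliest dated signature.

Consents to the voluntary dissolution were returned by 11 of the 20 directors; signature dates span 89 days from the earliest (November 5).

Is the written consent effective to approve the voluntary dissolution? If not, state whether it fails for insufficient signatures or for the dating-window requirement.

Effective — both the signature and dating-window requirements are satisfied.

Signatures required: a majority of 20 — a majority of 20 is 11, so 11 needed; 11 signed. Sufficient.
Dating window: the latest signature is 89 days after the earliest; the limit is 90 days. Within the window.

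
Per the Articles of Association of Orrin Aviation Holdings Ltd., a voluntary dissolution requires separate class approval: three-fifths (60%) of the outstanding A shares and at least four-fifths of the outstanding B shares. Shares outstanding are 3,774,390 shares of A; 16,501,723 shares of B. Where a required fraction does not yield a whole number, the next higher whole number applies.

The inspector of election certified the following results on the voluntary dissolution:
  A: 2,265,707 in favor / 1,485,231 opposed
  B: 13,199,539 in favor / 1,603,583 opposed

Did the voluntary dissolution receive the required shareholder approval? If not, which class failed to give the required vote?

A: 3/5 of 3774390 = 2264634; 2,264,634 required, 2,265,707 in favor — approved.
B: 4/5 of 16501723 = 13201378.40, rounded up to 13201379; 13,201,379 required, 13,199,539 in favor — not approved.

Not approved — the B shares did not give the required vote.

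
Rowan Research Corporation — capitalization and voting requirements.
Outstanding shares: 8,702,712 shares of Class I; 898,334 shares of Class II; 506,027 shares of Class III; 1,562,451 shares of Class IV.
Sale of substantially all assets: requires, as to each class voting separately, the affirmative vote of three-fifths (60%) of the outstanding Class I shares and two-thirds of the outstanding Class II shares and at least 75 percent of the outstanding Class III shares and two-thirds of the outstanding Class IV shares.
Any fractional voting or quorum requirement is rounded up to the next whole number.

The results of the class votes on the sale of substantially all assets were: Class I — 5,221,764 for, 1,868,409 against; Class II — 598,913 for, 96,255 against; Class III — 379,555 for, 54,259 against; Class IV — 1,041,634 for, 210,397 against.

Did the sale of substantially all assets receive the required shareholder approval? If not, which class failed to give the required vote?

Approved — every class gave the required vote.

Class I: 3/5 of 8702712 = 5221627.20, rounded up to 5221628; 5,221,628 required, 5,221,764 in favor — approved.
Class II: 2/3 of 898334 = 598889.33, rounded up to 598890; 598,890 required, 598,913 in favor — approved.
Class III: 3/4 of 506027 = 379520.25, rounded up to 379521; 379,521 required, 379,555 in favor — approved.
Class IV: 2/3 of 1562451 = 1041634; 1,041,634 required, 1,041,634 in favor — approved.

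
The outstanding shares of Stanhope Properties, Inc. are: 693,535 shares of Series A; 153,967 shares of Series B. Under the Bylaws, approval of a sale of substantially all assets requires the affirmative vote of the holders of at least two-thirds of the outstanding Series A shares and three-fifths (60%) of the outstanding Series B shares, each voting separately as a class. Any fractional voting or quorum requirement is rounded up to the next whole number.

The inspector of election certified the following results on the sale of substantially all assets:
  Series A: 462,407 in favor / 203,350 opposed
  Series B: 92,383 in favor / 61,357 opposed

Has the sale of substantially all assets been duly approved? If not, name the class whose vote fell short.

Approved — every class gave the required vote.

Series A: 2/3 of 693535 = 462356.67, rounded up to 462357; 462,357 required, 462,407 in favor — approved.
Series B: 3/5 of 153967 = 92380.20, rounded up to 92381; 92,381 required, 92,383 in favor — approved.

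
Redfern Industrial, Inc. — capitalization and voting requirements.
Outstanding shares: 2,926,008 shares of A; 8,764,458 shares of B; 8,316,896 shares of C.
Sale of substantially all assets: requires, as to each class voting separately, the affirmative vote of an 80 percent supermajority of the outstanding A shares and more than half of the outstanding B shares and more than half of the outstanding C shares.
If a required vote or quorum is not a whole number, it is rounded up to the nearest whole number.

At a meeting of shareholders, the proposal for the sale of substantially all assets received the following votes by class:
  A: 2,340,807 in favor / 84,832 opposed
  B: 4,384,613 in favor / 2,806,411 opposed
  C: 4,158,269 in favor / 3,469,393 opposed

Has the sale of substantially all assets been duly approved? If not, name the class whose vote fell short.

Not approved — the C shares did not give the required vote.

A: 4/5 of 2926008 = 2340806.40, rounded up to 2340807; 2,340,807 required, 2,340,807 in favor — approved.
B: a majority of 8764458 is 4382230; 4,382,230 required, 4,384,613 in favor — approved.
C: a majority of 8316896 is 4158449; 4,158,449 required, 4,158,269 in favor — not approved.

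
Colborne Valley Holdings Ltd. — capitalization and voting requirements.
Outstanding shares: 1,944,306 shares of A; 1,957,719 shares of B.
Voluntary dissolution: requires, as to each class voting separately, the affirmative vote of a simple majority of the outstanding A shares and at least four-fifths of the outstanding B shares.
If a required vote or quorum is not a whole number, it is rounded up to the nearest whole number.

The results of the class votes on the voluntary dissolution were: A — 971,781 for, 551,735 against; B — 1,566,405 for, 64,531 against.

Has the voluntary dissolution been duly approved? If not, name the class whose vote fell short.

Not approved — the A shares did not give the required vote.

A: a majority of 1944306 is 972154; 972,154 required, 971,781 in favor — not approved.
B: 4/5 of 1957719 = 1566175.20, rounded up to 1566176; 1,566,176 required, 1,566,405 in favor — approved.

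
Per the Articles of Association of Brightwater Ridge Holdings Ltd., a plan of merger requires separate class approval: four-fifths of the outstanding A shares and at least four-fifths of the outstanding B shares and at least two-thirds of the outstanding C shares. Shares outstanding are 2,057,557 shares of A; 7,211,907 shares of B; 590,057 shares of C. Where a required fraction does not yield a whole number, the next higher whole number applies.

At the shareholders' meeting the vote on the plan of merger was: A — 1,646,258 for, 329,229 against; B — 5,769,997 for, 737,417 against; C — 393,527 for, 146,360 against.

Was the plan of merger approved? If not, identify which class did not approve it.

A: 4/5 of 2057557 = 1646045.60, rounded up to 1646046; 1,646,046 required, 1,646,258 in favor — approved.
B: 4/5 of 7211907 = 5769525.60, rounded up to 5769526; 5,769,526 required, 5,769,997 in favor — approved.
C: 2/3 of 590057 = 393371.33, rounded up to 393372; 393,372 required, 393,527 in favor — approved.

Approved — every class gave the required vote.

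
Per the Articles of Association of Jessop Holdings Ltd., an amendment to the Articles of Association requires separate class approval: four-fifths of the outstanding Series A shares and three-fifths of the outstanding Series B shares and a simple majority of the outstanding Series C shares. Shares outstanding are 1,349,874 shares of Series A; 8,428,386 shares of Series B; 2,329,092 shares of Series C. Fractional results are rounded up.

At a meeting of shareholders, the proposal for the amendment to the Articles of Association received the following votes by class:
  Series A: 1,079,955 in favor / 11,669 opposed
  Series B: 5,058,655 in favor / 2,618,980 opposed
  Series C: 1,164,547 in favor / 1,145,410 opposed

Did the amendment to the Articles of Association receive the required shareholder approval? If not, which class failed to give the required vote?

Series A: 4/5 of 1349874 = 1079899.20, rounded up to 1079900; 1,079,900 required, 1,079,955 in favor — approved.
Series B: 3/5 of 8428386 = 5057031.60, rounded up to 5057032; 5,057,032 required, 5,058,655 in favor — approved.
Series C: a majority of 2329092 is 1164547; 1,164,547 required, 1,164,547 in favor — approved.

Approved — every class gave the required vote.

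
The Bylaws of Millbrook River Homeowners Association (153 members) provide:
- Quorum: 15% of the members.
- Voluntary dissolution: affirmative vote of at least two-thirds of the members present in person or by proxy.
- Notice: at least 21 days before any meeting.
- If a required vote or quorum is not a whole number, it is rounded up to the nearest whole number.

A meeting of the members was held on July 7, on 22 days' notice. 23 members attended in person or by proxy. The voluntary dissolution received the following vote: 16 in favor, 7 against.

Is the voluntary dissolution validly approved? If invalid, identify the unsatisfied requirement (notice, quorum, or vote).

Valid — all requirements satisfied.

Notice: 22 days given; 21 required. Satisfied.
Quorum: 15% of 153 = 22.95, rounded up to 23; 23 present. Satisfied.
Vote: requires two-thirds of those present (23); 2/3 of 23 = 15.33, rounded up to 16, so 16 needed; 16 in favor. Satisfied.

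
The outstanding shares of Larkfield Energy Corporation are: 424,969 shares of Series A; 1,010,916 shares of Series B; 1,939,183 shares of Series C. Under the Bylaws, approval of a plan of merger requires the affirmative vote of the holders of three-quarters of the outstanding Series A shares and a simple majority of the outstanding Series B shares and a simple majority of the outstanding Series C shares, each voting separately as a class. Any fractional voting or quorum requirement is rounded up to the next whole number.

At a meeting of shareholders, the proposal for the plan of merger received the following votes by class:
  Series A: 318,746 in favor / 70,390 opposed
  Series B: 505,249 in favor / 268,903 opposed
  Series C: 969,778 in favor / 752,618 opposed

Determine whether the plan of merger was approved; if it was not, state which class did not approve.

Not approved — the Series B shares did not give the required vote.

Series A: 3/4 of 424969 = 318726.75, rounded up to 318727; 318,727 required, 318,746 in favor — approved.
Series B: a majority of 1010916 is 505459; 505,459 required, 505,249 in favor — not approved.
Series C: a majority of 1939183 is 969592; 969,592 required, 969,778 in favor — approved.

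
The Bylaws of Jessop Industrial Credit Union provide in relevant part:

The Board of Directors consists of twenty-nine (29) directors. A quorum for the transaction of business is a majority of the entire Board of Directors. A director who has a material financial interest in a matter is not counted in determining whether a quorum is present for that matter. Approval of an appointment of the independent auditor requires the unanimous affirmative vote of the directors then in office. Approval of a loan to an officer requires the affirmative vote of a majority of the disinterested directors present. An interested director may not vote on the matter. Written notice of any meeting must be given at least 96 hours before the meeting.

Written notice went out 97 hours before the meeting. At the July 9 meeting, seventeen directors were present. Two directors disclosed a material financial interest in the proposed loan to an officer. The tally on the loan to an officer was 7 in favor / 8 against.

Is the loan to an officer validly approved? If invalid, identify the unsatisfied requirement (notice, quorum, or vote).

Notice: 97 hours given; 96 required (97 ≥ 96). Satisfied.
Quorum: 17 present, but the 2 interested directors do not count, leaving 15. Quorum is 15. Satisfied.
Vote: the loan to an officer requires a majority of the disinterested directors present (17 − 2 = 15). A majority of 15 is 8, so 8 affirmative votes are needed; 7 voted in favor. Not satisfied.

Invalid — vote requirement not satisfied.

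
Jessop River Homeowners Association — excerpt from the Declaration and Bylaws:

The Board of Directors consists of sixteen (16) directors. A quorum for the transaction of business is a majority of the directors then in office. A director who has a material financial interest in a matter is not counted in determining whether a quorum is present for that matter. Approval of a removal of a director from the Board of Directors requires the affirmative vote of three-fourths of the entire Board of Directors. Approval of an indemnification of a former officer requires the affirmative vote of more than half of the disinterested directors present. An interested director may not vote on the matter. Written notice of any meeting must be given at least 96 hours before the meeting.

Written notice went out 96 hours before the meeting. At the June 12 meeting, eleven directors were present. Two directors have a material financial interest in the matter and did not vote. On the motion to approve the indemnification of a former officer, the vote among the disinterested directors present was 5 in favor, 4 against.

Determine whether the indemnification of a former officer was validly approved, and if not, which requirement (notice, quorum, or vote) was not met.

Notice: 96 hours given; 96 required (96 ≥ 96). Satisfied.
Quorum: 11 present, but the 2 interested directors do not count, leaving 9. Quorum is 9. Satisfied.
Vote: the indemnification of a former officer requires a majority of the disinterested directors present (11 − 2 = 9). A majority of 9 is 5, so 5 affirmative votes are needed; 5 voted in favor. Satisfied.

Valid — all requirements satisfied.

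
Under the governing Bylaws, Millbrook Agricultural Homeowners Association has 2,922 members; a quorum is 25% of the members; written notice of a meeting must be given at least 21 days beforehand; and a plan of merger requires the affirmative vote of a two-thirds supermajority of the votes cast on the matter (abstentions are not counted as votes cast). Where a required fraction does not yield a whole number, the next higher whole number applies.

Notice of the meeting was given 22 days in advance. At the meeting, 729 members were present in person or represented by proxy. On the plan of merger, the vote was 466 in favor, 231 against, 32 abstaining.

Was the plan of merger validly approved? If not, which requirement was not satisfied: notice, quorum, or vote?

Invalid — quorum requirement not satisfied.

Notice: 22 days given; 21 required. Satisfied.
Quorum: 25% of 2,922 = 730.50, rounded up to 731; 729 present. Not satisfied.
Vote: requires two-thirds of the votes cast (729 − 32 abstaining = 697); 2/3 of 697 = 464.67, rounded up to 465, so 465 needed; 466 in favor. Satisfied.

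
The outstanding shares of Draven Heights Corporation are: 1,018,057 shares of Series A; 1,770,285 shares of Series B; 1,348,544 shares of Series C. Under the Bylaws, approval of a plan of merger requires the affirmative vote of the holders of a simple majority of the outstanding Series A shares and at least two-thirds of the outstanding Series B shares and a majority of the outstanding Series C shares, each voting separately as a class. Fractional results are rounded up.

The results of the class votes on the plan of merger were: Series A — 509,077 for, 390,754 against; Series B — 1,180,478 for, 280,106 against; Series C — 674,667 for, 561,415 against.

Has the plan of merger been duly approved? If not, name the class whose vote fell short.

Series A: a majority of 1018057 is 509029; 509,029 required, 509,077 in favor — approved.
Series B: 2/3 of 1770285 = 1180190; 1,180,190 required, 1,180,478 in favor — approved.
Series C: a majority of 1348544 is 674273; 674,273 required, 674,667 in favor — approved.

Approved — every class gave the required vote.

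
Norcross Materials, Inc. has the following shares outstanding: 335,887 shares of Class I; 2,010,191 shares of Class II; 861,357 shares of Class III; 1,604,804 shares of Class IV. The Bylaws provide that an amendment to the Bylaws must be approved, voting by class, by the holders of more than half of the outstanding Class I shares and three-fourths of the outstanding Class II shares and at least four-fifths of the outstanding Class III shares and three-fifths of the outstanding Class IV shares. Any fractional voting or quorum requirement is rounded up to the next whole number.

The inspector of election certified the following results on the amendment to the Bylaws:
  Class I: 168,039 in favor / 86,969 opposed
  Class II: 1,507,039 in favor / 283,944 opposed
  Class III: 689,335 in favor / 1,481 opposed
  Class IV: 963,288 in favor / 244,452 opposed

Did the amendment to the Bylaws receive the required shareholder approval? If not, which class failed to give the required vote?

Not approved — the Class II shares did not give the required vote.

Class I: a majority of 335887 is 167944; 167,944 required, 168,039 in favor — approved.
Class II: 3/4 of 2010191 = 1507643.25, rounded up to 1507644; 1,507,644 required, 1,507,039 in favor — not approved.
Class III: 4/5 of 861357 = 689085.60, rounded up to 689086; 689,086 required, 689,335 in favor — approved.
Class IV: 3/5 of 1604804 = 962882.40, rounded up to 962883; 962,883 required, 963,288 in favor — approved.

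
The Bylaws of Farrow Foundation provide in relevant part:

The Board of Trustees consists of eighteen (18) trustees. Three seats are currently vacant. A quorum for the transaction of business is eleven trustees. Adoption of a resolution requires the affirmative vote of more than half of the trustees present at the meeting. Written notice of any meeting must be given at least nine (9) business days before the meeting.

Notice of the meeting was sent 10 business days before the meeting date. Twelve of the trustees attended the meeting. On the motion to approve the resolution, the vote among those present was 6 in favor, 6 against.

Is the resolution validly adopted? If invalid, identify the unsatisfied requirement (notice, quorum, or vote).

Notice: 10 business days given; 9 required (10 ≥ 9). Satisfied.
Quorum: 12 present; quorum is 11. Satisfied.
Vote: the resolution requires a majority of the trustees present (12). A majority of 12 is 7, so 7 affirmative votes are needed; 6 voted in favor. Not satisfied.

Invalid — vote requirement not satisfied.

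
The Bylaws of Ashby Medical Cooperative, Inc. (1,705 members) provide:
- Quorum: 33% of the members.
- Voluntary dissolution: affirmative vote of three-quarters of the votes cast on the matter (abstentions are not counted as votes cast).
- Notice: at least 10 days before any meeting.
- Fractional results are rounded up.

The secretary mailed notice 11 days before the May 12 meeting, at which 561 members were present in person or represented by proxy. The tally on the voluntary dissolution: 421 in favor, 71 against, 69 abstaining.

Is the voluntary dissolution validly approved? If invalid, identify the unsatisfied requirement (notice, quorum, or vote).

Invalid — quorum requirement not satisfied.

Notice: 11 days given; 10 required. Satisfied.
Quorum: 33% of 1,705 = 562.65, rounded up to 563; 561 present. Not satisfied.
Vote: requires three-fourths of the votes cast (561 − 69 abstaining = 492); 3/4 of 492 = 369, so 369 needed; 421 in favor. Satisfied.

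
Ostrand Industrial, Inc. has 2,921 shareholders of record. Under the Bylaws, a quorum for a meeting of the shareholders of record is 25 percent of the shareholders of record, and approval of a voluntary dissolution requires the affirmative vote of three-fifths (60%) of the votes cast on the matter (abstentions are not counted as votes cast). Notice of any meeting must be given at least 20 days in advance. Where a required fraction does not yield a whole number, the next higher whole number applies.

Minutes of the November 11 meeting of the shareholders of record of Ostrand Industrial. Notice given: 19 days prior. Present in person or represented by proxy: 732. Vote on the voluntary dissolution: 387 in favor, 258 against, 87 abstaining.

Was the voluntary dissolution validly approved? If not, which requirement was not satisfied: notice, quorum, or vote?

Invalid — notice requirement not satisfied.

Notice: 19 days given; 20 required. Not satisfied.
Quorum: 25% of 2,921 = 730.25, rounded up to 731; 732 present. Satisfied.
Vote: requires three-fifths of the votes cast (732 − 87 abstaining = 645); 3/5 of 645 = 387, so 387 needed; 387 in favor. Satisfied.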